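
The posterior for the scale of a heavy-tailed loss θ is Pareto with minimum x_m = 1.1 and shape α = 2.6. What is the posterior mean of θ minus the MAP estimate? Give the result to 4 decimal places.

The Pareto density is strictly decreasing on [x_m, ∞), so the mode is x_m = 1.1000.
Mean = α·x_m/(α−1) = 2.6·1.1/1.6 = 1.7875.
Difference = 1.7875 − 1.1000 = 0.6875.
Right-skewed posterior ⇒ mode < mean.

0.6875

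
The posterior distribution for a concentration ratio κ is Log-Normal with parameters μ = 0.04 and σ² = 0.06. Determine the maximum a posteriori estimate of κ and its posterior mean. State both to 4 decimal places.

Mode = exp(μ − σ²) = exp(-0.02) = 0.9802.
Mean = exp(μ + σ²/2) = exp(0.070) = 1.0725.

MAP: 0.9802. Posterior mean: 1.0725.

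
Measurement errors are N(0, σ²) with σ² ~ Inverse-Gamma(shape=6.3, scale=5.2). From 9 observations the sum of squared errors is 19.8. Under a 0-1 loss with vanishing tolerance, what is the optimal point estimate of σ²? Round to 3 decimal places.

Posterior: Inverse-Gamma(shape = 6.3+9/2 = 10.8, scale = 5.2+19.8/2 = 15.1).
Mode = β/(α+1) = 15.1/11.8 = 1.280.
Mean = β/(α−1) = 15.1/9.8 = 1.541.
This is the posterior mode — the MAP estimate.

1.280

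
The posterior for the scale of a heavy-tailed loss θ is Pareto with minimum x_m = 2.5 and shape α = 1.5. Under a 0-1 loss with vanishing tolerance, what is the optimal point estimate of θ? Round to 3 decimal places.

2.500

The Pareto density is strictly decreasing on [x_m, ∞), so the mode is x_m = 2.500.
Mean = α·x_m/(α−1) = 1.5·2.5/0.5 = 7.500.
This is the posterior mode — the MAP estimate.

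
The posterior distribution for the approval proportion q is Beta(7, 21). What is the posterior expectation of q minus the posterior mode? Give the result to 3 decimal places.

0.019

Mode = (7−1)/(7+21−2) = 6/26 = 0.231.
Mean = 7/(7+21) = 7/28 = 0.250.
Difference = 0.250 − 0.231 = 0.019.
The mean is pulled above the mode by the posterior's right skew.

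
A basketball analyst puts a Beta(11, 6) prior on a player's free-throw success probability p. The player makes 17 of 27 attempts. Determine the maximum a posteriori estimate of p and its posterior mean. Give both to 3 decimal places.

Posterior: Beta(11+17, 6+10) = Beta(28, 16).
Mode = (28−1)/(28+16−2) = 27/42 = 0.643.
Mean = 28/(28+16) = 28/44 = 0.636.
Left-skewed posterior ⇒ mean < mode.

MAP = 0.643, posterior mean = 0.636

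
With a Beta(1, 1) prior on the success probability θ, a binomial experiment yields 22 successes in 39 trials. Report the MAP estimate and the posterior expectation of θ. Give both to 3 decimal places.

MAP estimate = 0.564, posterior expectation = 0.561

Posterior: Beta(1+22, 1+17) = Beta(23, 18).
Mode = (23−1)/(23+18−2) = 22/39 = 0.564.
With a flat prior the MAP equals the MLE, 22/39.
Mean = 23/(23+18) = 23/41 = 0.561.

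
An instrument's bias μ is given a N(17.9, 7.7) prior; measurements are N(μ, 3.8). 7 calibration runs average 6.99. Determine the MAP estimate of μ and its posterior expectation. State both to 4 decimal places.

Posterior for μ is Normal. Precision-weighted mean: (1/7.7·17.9 + 7/3.8·6.99) / (1/7.7 + 7/3.8) = 7.7085.
A Normal posterior is symmetric, so mode = mean.

MAP = 7.7085, posterior mean = 7.7085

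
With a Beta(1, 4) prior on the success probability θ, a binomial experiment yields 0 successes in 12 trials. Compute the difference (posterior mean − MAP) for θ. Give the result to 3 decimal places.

0.059

Posterior: Beta(1+0, 4+12) = Beta(1, 16).
Since α = 1 ≤ 1 and β > 1, the Beta density is monotone decreasing on [0,1]; the mode is at 0.
Mean = 1/(1+16) = 0.059.
Difference = 0.059 − 0.000 = 0.059.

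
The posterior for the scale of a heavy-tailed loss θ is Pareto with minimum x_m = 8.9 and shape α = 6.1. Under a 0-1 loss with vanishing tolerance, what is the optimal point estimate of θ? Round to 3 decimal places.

The Pareto density is strictly decreasing on [x_m, ∞), so the mode is x_m = 8.900.
Mean = α·x_m/(α−1) = 6.1·8.9/5.1 = 10.645.
This is the posterior mode — the MAP estimate.

8.900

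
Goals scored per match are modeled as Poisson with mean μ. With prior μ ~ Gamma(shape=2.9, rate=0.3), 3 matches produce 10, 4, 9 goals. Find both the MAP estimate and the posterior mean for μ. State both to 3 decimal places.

MAP: 7.545. Posterior mean: 7.848.

Σ counts = 23. Posterior: Gamma(shape = 2.9+23 = 25.9, rate = 0.3+3 = 3.3).
Mode = (α−1)/β = 24.9/3.3 = 7.545.
Mean = α/β = 25.9/3.3 = 7.848.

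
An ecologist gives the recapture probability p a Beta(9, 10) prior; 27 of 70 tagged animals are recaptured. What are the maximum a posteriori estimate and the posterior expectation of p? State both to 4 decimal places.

Posterior: Beta(9+27, 10+43) = Beta(36, 53).
Mode = (36−1)/(36+53−2) = 35/87 = 0.4023.
Mean = 36/(36+53) = 36/89 = 0.4045.

maximum a posteriori estimate = 0.4023, posterior expectation = 0.4045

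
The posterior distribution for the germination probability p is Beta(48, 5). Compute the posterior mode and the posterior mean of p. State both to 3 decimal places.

MAP: 0.922. Posterior mean: 0.906.

Mode = (48−1)/(48+5−2) = 47/51 = 0.922.
Mean = 48/(48+5) = 48/53 = 0.906.
Mode > mean: the posterior has a left tail.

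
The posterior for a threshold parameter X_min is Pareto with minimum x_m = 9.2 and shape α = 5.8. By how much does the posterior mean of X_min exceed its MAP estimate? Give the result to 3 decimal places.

1.917

The Pareto density is strictly decreasing on [x_m, ∞), so the mode is x_m = 9.200.
Mean = α·x_m/(α−1) = 5.8·9.2/4.8 = 11.117.
Difference = 11.117 − 9.200 = 1.917.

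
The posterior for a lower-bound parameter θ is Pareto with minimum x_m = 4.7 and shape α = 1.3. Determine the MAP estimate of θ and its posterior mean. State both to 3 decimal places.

θ_MAP = 4.700, E[θ|data] = 20.367

The Pareto density is strictly decreasing on [x_m, ∞), so the mode is x_m = 4.700.
Mean = α·x_m/(α−1) = 1.3·4.7/0.3 = 20.367.
The mean is pulled above the mode by the posterior's right skew.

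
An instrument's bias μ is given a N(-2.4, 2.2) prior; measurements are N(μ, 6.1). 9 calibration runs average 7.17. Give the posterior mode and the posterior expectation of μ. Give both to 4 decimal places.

posterior mode = 4.9161, posterior expectation = 4.9161

Posterior for μ is Normal. Precision-weighted mean: (1/2.2·-2.4 + 9/6.1·7.17) / (1/2.2 + 9/6.1) = 4.9161.
A Normal posterior is symmetric, so mode = mean.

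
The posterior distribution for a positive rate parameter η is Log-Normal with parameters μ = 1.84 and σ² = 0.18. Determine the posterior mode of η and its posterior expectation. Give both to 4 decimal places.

Mode = exp(μ − σ²) = exp(1.66) = 5.2593.
Mean = exp(μ + σ²/2) = exp(1.930) = 6.8895.
Right-skewed posterior ⇒ mode < mean.

MAP = 5.2593; posterior mean = 6.8895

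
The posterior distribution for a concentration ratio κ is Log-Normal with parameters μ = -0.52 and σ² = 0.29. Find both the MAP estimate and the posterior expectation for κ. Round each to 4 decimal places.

MAP = 0.4449; posterior mean = 0.6873

Mode = exp(μ − σ²) = exp(-0.81) = 0.4449.
Mean = exp(μ + σ²/2) = exp(-0.375) = 0.6873.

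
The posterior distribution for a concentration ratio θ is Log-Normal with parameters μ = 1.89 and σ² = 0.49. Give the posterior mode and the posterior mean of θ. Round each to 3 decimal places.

posterior mode = 4.055, posterior mean = 8.457

Mode = exp(μ − σ²) = exp(1.40) = 4.055.
Mean = exp(μ + σ²/2) = exp(2.135) = 8.457.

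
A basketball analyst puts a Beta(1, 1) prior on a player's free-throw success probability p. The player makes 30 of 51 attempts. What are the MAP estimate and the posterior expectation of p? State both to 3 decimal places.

MAP = 0.588; posterior mean = 0.585

Posterior: Beta(1+30, 1+21) = Beta(31, 22).
Mode = (31−1)/(31+22−2) = 30/51 = 0.588.
With a flat prior the MAP equals the MLE, 30/51.
Mean = 31/(31+22) = 31/53 = 0.585.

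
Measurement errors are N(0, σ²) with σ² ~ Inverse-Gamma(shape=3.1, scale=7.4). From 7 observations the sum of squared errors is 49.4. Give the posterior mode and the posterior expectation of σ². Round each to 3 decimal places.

MAP: 4.224. Posterior mean: 5.732.

Posterior: Inverse-Gamma(shape = 3.1+7/2 = 6.6, scale = 7.4+49.4/2 = 32.1).
Mode = β/(α+1) = 32.1/7.6 = 4.224.
Mean = β/(α−1) = 32.1/5.6 = 5.732.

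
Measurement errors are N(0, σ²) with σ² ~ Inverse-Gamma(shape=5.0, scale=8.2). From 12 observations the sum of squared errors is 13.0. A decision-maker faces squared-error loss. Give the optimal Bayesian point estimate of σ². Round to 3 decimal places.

1.470

Posterior: Inverse-Gamma(shape = 5.0+12/2 = 11.0, scale = 8.2+13.0/2 = 14.7).
Mode = β/(α+1) = 14.7/12.0 = 1.225.
Mean = β/(α−1) = 14.7/10.0 = 1.470.
Squared-error loss ⇒ the optimal estimator is the posterior mean.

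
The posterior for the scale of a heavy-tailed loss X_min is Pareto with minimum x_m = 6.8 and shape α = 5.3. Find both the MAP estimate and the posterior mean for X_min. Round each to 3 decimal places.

The Pareto density is strictly decreasing on [x_m, ∞), so the mode is x_m = 6.800.
Mean = α·x_m/(α−1) = 5.3·6.8/4.3 = 8.381.
Right-skewed posterior ⇒ mode < mean.

MAP = 6.800; posterior mean = 8.381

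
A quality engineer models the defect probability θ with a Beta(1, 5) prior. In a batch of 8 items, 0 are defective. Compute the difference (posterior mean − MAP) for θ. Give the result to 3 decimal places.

0.071

Posterior: Beta(1+0, 5+8) = Beta(1, 13).
Since α = 1 ≤ 1 and β > 1, the Beta density is monotone decreasing on [0,1]; the mode is at 0.
Mean = 1/(1+13) = 0.071.
Difference = 0.071 − 0.000 = 0.071.
Right-skewed posterior ⇒ mode < mean.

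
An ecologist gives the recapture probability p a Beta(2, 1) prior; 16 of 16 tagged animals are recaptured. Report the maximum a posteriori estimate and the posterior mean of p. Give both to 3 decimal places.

MAP: 1.000. Posterior mean: 0.947.

Posterior: Beta(2+16, 1+0) = Beta(18, 1).
Since β = 1 ≤ 1 and α > 1, the Beta density is monotone increasing on [0,1]; the mode is at 1.
Mean = 18/(18+1) = 0.947.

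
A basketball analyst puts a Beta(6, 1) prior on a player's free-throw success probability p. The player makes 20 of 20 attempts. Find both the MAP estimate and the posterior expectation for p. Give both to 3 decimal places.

Posterior: Beta(6+20, 1+0) = Beta(26, 1).
Since β = 1 ≤ 1 and α > 1, the Beta density is monotone increasing on [0,1]; the mode is at 1.
Mean = 26/(26+1) = 0.963.

MAP: 1.000. Posterior mean: 0.963.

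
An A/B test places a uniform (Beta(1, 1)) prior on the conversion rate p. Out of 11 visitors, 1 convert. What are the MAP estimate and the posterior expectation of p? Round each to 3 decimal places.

Posterior: Beta(1+1, 1+10) = Beta(2, 11).
Mode = (2−1)/(2+11−2) = 1/11 = 0.091.
Mean = 2/(2+11) = 2/13 = 0.154.

MAP: 0.091. Posterior mean: 0.154.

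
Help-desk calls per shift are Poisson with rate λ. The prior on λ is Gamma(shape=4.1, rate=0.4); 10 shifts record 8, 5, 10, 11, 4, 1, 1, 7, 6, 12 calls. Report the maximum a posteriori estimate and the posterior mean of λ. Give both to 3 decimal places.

Σ counts = 65. Posterior: Gamma(shape = 4.1+65 = 69.1, rate = 0.4+10 = 10.4).
Mode = (α−1)/β = 68.1/10.4 = 6.548.
Mean = α/β = 69.1/10.4 = 6.644.

MAP: 6.548. Posterior mean: 6.644.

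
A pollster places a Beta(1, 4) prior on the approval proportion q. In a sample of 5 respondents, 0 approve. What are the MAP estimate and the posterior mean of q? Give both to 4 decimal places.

MAP: 0.0000. Posterior mean: 0.1000.

Posterior: Beta(1+0, 4+5) = Beta(1, 9).
Since α = 1 ≤ 1 and β > 1, the Beta density is monotone decreasing on [0,1]; the mode is at 0.
Mean = 1/(1+9) = 0.1000.
Mean > mode: the posterior has a right tail.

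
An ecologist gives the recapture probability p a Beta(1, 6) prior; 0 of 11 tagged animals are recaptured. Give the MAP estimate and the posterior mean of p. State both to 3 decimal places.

Posterior: Beta(1+0, 6+11) = Beta(1, 17).
Since α = 1 ≤ 1 and β > 1, the Beta density is monotone decreasing on [0,1]; the mode is at 0.
Mean = 1/(1+17) = 0.056.

MAP = 0.000; posterior mean = 0.056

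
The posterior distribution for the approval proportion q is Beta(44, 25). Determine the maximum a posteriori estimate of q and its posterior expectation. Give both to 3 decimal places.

MAP = 0.642, posterior mean = 0.638

Mode = (44−1)/(44+25−2) = 43/67 = 0.642.
Mean = 44/(44+25) = 44/69 = 0.638.
The posterior is left-skewed, so the mode exceeds the mean.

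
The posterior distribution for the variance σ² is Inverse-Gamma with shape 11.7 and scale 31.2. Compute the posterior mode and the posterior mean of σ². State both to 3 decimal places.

MAP: 2.457. Posterior mean: 2.916.

Mode = β/(α+1) = 31.2/12.7 = 2.457.
Mean = β/(α−1) = 31.2/10.7 = 2.916.
Mean > mode: the posterior has a right tail.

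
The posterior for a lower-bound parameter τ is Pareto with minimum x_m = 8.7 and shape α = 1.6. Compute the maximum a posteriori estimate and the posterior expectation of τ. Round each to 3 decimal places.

The Pareto density is strictly decreasing on [x_m, ∞), so the mode is x_m = 8.700.
Mean = α·x_m/(α−1) = 1.6·8.7/0.6 = 23.200.

τ_MAP = 8.700, E[τ|data] = 23.200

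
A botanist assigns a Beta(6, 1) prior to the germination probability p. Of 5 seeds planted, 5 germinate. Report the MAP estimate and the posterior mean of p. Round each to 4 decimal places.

Posterior: Beta(6+5, 1+0) = Beta(11, 1).
Since β = 1 ≤ 1 and α > 1, the Beta density is monotone increasing on [0,1]; the mode is at 1.
Mean = 11/(11+1) = 0.9167.

MAP = 1.0000, posterior mean = 0.9167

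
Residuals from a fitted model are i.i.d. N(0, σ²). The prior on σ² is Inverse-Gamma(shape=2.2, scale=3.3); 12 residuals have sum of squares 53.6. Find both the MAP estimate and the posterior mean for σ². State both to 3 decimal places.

MAP: 3.272. Posterior mean: 4.181.

Posterior: Inverse-Gamma(shape = 2.2+12/2 = 8.2, scale = 3.3+53.6/2 = 30.1).
Mode = β/(α+1) = 30.1/9.2 = 3.272.
Mean = β/(α−1) = 30.1/7.2 = 4.181.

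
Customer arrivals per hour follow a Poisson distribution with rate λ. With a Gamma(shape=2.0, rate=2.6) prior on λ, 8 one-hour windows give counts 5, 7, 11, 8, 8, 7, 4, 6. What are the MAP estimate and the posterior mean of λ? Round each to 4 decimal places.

λ_MAP = 5.3774, E[λ|data] = 5.4717

Σ counts = 56. Posterior: Gamma(shape = 2.0+56 = 58.0, rate = 2.6+8 = 10.6).
Mode = (α−1)/β = 57.0/10.6 = 5.3774.
Mean = α/β = 58.0/10.6 = 5.4717.
Right-skewed posterior ⇒ mode < mean.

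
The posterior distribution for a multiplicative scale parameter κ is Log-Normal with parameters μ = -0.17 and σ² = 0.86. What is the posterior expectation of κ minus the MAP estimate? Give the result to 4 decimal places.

Mode = exp(μ − σ²) = exp(-1.03) = 0.3570.
Mean = exp(μ + σ²/2) = exp(0.260) = 1.2969.
Difference = 1.2969 − 0.3570 = 0.9399.

0.9399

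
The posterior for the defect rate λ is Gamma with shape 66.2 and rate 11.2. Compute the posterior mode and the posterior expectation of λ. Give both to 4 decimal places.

λ_MAP = 5.8214, E[λ|data] = 5.9107

Mode = (α−1)/β = 65.2/11.2 = 5.8214.
Mean = α/β = 66.2/11.2 = 5.9107.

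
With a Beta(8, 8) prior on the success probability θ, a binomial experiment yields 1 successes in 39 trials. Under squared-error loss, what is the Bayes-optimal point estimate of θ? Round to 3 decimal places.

0.164

Posterior: Beta(8+1, 8+38) = Beta(9, 46).
Mode = (9−1)/(9+46−2) = 8/53 = 0.151.
Mean = 9/(9+46) = 9/55 = 0.164.
Squared-error loss ⇒ the optimal estimator is the posterior mean.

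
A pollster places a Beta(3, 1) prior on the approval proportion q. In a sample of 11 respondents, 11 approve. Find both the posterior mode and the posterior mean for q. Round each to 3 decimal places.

Posterior: Beta(3+11, 1+0) = Beta(14, 1).
Since β = 1 ≤ 1 and α > 1, the Beta density is monotone increasing on [0,1]; the mode is at 1.
Mean = 14/(14+1) = 0.933.
Mode > mean: the posterior has a left tail.

MAP = 1.000, posterior mean = 0.933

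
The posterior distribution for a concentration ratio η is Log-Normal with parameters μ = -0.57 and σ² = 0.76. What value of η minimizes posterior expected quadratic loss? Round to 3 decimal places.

Mode = exp(μ − σ²) = exp(-1.33) = 0.264.
Mean = exp(μ + σ²/2) = exp(-0.190) = 0.827.
Quadratic loss ⇒ the optimal estimator is the posterior mean.

0.827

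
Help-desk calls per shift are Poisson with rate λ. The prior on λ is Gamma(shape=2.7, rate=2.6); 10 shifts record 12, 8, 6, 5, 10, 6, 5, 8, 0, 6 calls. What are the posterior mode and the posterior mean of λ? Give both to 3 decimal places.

Σ counts = 66. Posterior: Gamma(shape = 2.7+66 = 68.7, rate = 2.6+10 = 12.6).
Mode = (α−1)/β = 67.7/12.6 = 5.373.
Mean = α/β = 68.7/12.6 = 5.452.

λ_MAP = 5.373, E[λ|data] = 5.452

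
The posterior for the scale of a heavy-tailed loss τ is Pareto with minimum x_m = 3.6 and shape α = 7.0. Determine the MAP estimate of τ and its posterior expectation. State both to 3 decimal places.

The Pareto density is strictly decreasing on [x_m, ∞), so the mode is x_m = 3.600.
Mean = α·x_m/(α−1) = 7.0·3.6/6.0 = 4.200.

τ_MAP = 3.600, E[τ|data] = 4.200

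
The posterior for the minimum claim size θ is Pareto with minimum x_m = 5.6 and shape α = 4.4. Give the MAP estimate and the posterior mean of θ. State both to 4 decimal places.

The Pareto density is strictly decreasing on [x_m, ∞), so the mode is x_m = 5.6000.
Mean = α·x_m/(α−1) = 4.4·5.6/3.4 = 7.2471.

MAP = 5.6000, posterior mean = 7.2471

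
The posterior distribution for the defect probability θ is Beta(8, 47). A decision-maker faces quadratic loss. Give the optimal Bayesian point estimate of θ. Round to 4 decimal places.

0.1455

Mode = (8−1)/(8+47−2) = 7/53 = 0.1321.
Mean = 8/(8+47) = 8/55 = 0.1455.
Quadratic loss ⇒ the optimal estimator is the posterior mean.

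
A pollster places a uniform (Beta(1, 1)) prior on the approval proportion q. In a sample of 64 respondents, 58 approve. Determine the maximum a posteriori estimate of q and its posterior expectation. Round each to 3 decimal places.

MAP = 0.906, posterior mean = 0.894

Posterior: Beta(1+58, 1+6) = Beta(59, 7).
Mode = (59−1)/(59+7−2) = 58/64 = 0.906.
With a flat prior the MAP equals the MLE, 58/64.
Mean = 59/(59+7) = 59/66 = 0.894.
The posterior is left-skewed, so the mode exceeds the mean.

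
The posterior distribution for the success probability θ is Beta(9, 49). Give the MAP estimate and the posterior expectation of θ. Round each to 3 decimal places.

MAP estimate = 0.143, posterior expectation = 0.155

Mode = (9−1)/(9+49−2) = 8/56 = 0.143.
Mean = 9/(9+49) = 9/58 = 0.155.
Right-skewed posterior ⇒ mode < mean.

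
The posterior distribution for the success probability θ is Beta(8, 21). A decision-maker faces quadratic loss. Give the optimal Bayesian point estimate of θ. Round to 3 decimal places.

Mode = (8−1)/(8+21−2) = 7/27 = 0.259.
Mean = 8/(8+21) = 8/29 = 0.276.
Quadratic loss ⇒ the optimal estimator is the posterior mean.

0.276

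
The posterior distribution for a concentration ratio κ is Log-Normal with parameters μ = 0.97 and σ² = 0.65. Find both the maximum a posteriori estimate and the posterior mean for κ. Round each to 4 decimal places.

MAP = 1.3771, posterior mean = 3.6510

Mode = exp(μ − σ²) = exp(0.32) = 1.3771.
Mean = exp(μ + σ²/2) = exp(1.295) = 3.6510.
The mean is pulled above the mode by the posterior's right skew.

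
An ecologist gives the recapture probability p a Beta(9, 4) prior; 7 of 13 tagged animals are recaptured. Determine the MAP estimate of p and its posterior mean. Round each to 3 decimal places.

MAP = 0.625; posterior mean = 0.615

Posterior: Beta(9+7, 4+6) = Beta(16, 10).
Mode = (16−1)/(16+10−2) = 15/24 = 0.625.
Mean = 16/(16+10) = 16/26 = 0.615.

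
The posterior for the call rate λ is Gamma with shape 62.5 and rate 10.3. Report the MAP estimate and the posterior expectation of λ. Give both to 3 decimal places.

MAP = 5.971; posterior mean = 6.068

Mode = (α−1)/β = 61.5/10.3 = 5.971.
Mean = α/β = 62.5/10.3 = 6.068.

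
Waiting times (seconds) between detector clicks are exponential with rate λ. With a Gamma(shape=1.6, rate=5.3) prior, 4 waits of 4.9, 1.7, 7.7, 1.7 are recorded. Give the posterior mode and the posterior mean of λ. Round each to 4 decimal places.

posterior mode = 0.2160, posterior mean = 0.2629

Σ times = 16.0. Posterior: Gamma(shape = 1.6+4 = 5.6, rate = 5.3+16.0 = 21.3).
Mode = (α−1)/β = 4.6/21.3 = 0.2160.
Mean = α/β = 5.6/21.3 = 0.2629.
The mean is pulled above the mode by the posterior's right skew.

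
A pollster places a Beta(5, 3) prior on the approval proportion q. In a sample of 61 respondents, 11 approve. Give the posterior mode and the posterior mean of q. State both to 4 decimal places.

q_MAP = 0.2239, E[q|data] = 0.2319

Posterior: Beta(5+11, 3+50) = Beta(16, 53).
Mode = (16−1)/(16+53−2) = 15/67 = 0.2239.
Mean = 16/(16+53) = 16/69 = 0.2319.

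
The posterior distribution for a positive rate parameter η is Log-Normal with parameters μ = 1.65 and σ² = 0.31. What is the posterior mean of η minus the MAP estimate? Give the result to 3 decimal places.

Mode = exp(μ − σ²) = exp(1.34) = 3.819.
Mean = exp(μ + σ²/2) = exp(1.805) = 6.080.
Difference = 6.080 − 3.819 = 2.261.
The posterior is right-skewed, so the mean exceeds the mode.

2.261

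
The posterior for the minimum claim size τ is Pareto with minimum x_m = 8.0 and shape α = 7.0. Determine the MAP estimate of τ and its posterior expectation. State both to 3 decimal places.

The Pareto density is strictly decreasing on [x_m, ∞), so the mode is x_m = 8.000.
Mean = α·x_m/(α−1) = 7.0·8.0/6.0 = 9.333.

MAP estimate = 8.000, posterior expectation = 9.333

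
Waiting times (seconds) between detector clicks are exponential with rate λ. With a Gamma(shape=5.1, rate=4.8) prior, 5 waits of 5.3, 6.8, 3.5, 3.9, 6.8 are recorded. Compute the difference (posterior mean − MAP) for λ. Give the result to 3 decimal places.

Σ times = 26.3. Posterior: Gamma(shape = 5.1+5 = 10.1, rate = 4.8+26.3 = 31.1).
Mode = (α−1)/β = 9.1/31.1 = 0.293.
Mean = α/β = 10.1/31.1 = 0.325.
Difference = 0.325 − 0.293 = 0.032.

0.032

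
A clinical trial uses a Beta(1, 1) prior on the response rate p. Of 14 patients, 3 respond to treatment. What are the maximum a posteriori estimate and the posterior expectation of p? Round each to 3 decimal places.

Posterior: Beta(1+3, 1+11) = Beta(4, 12).
Mode = (4−1)/(4+12−2) = 3/14 = 0.214.
With a flat prior the MAP equals the MLE, 3/14.
Mean = 4/(4+12) = 4/16 = 0.250.

MAP: 0.214. Posterior mean: 0.250.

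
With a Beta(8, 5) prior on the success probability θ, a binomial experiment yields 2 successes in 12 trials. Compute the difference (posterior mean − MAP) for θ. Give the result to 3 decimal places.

0.009

Posterior: Beta(8+2, 5+10) = Beta(10, 15).
Mode = (10−1)/(10+15−2) = 9/23 = 0.391.
Mean = 10/(10+15) = 10/25 = 0.400.
Difference = 0.400 − 0.391 = 0.009.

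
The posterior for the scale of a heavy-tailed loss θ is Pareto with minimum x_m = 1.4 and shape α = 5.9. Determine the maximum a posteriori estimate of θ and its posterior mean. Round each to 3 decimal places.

The Pareto density is strictly decreasing on [x_m, ∞), so the mode is x_m = 1.400.
Mean = α·x_m/(α−1) = 5.9·1.4/4.9 = 1.686.

MAP: 1.400. Posterior mean: 1.686.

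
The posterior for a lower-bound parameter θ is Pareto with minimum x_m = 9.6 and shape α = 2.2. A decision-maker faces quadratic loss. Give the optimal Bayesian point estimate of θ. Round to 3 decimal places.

The Pareto density is strictly decreasing on [x_m, ∞), so the mode is x_m = 9.600.
Mean = α·x_m/(α−1) = 2.2·9.6/1.2 = 17.600.
Quadratic loss ⇒ the optimal estimator is the posterior mean.

17.600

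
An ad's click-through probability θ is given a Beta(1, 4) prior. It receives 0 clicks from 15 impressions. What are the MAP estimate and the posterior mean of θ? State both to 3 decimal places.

MAP estimate = 0.000, posterior mean = 0.050

Posterior: Beta(1+0, 4+15) = Beta(1, 19).
Since α = 1 ≤ 1 and β > 1, the Beta density is monotone decreasing on [0,1]; the mode is at 0.
Mean = 1/(1+19) = 0.050.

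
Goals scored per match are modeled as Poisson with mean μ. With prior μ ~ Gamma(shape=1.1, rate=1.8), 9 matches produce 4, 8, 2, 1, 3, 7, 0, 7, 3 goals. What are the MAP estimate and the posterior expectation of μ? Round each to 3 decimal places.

MAP: 3.250. Posterior mean: 3.343.

Σ counts = 35. Posterior: Gamma(shape = 1.1+35 = 36.1, rate = 1.8+9 = 10.8).
Mode = (α−1)/β = 35.1/10.8 = 3.250.
Mean = α/β = 36.1/10.8 = 3.343.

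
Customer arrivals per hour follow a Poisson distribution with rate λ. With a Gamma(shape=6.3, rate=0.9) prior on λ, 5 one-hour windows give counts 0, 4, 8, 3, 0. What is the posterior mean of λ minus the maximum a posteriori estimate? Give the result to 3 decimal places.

0.169

Σ counts = 15. Posterior: Gamma(shape = 6.3+15 = 21.3, rate = 0.9+5 = 5.9).
Mode = (α−1)/β = 20.3/5.9 = 3.441.
Mean = α/β = 21.3/5.9 = 3.610.
Difference = 3.610 − 3.441 = 0.169.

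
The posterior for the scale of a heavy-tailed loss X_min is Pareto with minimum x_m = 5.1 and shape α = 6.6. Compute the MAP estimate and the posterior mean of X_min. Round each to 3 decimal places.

The Pareto density is strictly decreasing on [x_m, ∞), so the mode is x_m = 5.100.
Mean = α·x_m/(α−1) = 6.6·5.1/5.6 = 6.011.
The mean is pulled above the mode by the posterior's right skew.

MAP: 5.100. Posterior mean: 6.011.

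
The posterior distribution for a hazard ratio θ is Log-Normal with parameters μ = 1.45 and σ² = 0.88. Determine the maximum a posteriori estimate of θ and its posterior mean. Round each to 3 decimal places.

MAP: 1.768. Posterior mean: 6.619.

Mode = exp(μ − σ²) = exp(0.57) = 1.768.
Mean = exp(μ + σ²/2) = exp(1.890) = 6.619.
The posterior is right-skewed, so the mean exceeds the mode.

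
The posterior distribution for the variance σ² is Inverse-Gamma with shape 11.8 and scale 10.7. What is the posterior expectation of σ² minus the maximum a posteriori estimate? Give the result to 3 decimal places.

Mode = β/(α+1) = 10.7/12.8 = 0.836.
Mean = β/(α−1) = 10.7/10.8 = 0.991.
Difference = 0.991 − 0.836 = 0.155.

0.155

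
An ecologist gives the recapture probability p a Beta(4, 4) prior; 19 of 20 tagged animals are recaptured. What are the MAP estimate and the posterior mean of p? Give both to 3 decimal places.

Posterior: Beta(4+19, 4+1) = Beta(23, 5).
Mode = (23−1)/(23+5−2) = 22/26 = 0.846.
Mean = 23/(23+5) = 23/28 = 0.821.

MAP = 0.846, posterior mean = 0.821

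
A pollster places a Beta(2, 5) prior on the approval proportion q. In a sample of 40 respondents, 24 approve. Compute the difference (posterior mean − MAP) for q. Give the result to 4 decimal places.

-0.0024

Posterior: Beta(2+24, 5+16) = Beta(26, 21).
Mode = (26−1)/(26+21−2) = 25/45 = 0.5556.
Mean = 26/(26+21) = 26/47 = 0.5532.
Difference = 0.5532 − 0.5556 = -0.0024.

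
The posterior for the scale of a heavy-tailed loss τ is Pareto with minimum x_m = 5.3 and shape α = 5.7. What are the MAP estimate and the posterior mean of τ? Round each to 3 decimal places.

MAP = 5.300; posterior mean = 6.428

The Pareto density is strictly decreasing on [x_m, ∞), so the mode is x_m = 5.300.
Mean = α·x_m/(α−1) = 5.7·5.3/4.7 = 6.428.
The mean is pulled above the mode by the posterior's right skew.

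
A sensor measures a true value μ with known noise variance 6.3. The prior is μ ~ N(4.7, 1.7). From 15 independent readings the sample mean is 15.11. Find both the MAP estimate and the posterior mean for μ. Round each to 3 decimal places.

Posterior for μ is Normal. Precision-weighted mean: (1/1.7·4.7 + 15/6.3·15.11) / (1/1.7 + 15/6.3) = 13.048.
A Normal posterior is symmetric, so mode = mean.

MAP: 13.048. Posterior mean: 13.048.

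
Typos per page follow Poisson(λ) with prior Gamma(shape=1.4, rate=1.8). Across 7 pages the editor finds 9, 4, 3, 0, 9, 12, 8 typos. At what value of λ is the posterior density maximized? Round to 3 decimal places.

Σ counts = 45. Posterior: Gamma(shape = 1.4+45 = 46.4, rate = 1.8+7 = 8.8).
Mode = (α−1)/β = 45.4/8.8 = 5.159.
Mean = α/β = 46.4/8.8 = 5.273.
This is the posterior mode — the MAP estimate.

5.159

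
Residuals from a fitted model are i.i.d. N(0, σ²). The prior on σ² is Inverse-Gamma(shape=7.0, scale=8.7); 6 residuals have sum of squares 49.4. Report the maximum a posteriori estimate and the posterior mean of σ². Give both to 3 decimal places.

Posterior: Inverse-Gamma(shape = 7.0+6/2 = 10.0, scale = 8.7+49.4/2 = 33.4).
Mode = β/(α+1) = 33.4/11.0 = 3.036.
Mean = β/(α−1) = 33.4/9.0 = 3.711.

MAP = 3.036; posterior mean = 3.711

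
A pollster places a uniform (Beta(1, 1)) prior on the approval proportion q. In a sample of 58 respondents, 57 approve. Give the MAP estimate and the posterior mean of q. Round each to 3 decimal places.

MAP estimate = 0.983, posterior mean = 0.967

Posterior: Beta(1+57, 1+1) = Beta(58, 2).
Mode = (58−1)/(58+2−2) = 57/58 = 0.983.
With a flat prior the MAP equals the MLE, 57/58.
Mean = 58/(58+2) = 58/60 = 0.967.
Left-skewed posterior ⇒ mean < mode.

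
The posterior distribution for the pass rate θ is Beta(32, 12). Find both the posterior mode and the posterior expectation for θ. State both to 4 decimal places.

MAP = 0.7381, posterior mean = 0.7273

Mode = (32−1)/(32+12−2) = 31/42 = 0.7381.
Mean = 32/(32+12) = 32/44 = 0.7273.
Mode > mean: the posterior has a left tail.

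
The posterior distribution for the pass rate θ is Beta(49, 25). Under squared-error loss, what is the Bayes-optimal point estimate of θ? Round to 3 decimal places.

0.662

Mode = (49−1)/(49+25−2) = 48/72 = 0.667.
Mean = 49/(49+25) = 49/74 = 0.662.
Squared-error loss ⇒ the optimal estimator is the posterior mean.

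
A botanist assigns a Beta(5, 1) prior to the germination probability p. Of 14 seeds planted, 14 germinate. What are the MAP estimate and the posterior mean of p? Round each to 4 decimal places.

p_MAP = 1.0000, E[p|data] = 0.9500

Posterior: Beta(5+14, 1+0) = Beta(19, 1).
Since β = 1 ≤ 1 and α > 1, the Beta density is monotone increasing on [0,1]; the mode is at 1.
Mean = 19/(19+1) = 0.9500.
Left-skewed posterior ⇒ mean < mode.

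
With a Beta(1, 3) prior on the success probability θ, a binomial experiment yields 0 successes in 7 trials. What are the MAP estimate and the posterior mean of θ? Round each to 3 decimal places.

MAP estimate = 0.000, posterior mean = 0.091

Posterior: Beta(1+0, 3+7) = Beta(1, 10).
Since α = 1 ≤ 1 and β > 1, the Beta density is monotone decreasing on [0,1]; the mode is at 0.
Mean = 1/(1+10) = 0.091.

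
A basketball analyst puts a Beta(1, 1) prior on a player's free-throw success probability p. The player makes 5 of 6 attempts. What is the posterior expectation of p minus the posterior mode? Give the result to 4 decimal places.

-0.0833

Posterior: Beta(1+5, 1+1) = Beta(6, 2).
Mode = (6−1)/(6+2−2) = 5/6 = 0.8333.
With a flat prior the MAP equals the MLE, 5/6.
Mean = 6/(6+2) = 6/8 = 0.7500.
Difference = 0.7500 − 0.8333 = -0.0833.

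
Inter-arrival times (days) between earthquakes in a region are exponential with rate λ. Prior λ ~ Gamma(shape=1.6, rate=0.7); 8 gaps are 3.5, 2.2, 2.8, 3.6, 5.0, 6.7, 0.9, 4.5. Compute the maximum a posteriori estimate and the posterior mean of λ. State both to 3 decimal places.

MAP = 0.288; posterior mean = 0.321

Σ times = 29.2. Posterior: Gamma(shape = 1.6+8 = 9.6, rate = 0.7+29.2 = 29.9).
Mode = (α−1)/β = 8.6/29.9 = 0.288.
Mean = α/β = 9.6/29.9 = 0.321.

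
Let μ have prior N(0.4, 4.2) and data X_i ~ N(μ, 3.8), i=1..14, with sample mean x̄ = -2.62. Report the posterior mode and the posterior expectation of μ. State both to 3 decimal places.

Posterior for μ is Normal. Precision-weighted mean: (1/4.2·0.4 + 14/3.8·-2.62) / (1/4.2 + 14/3.8) = -2.437.
A Normal posterior is symmetric, so mode = mean.

MAP: -2.437. Posterior mean: -2.437.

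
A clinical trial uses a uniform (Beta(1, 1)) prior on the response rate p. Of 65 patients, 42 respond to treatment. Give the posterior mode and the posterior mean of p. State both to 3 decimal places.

MAP = 0.646, posterior mean = 0.642

Posterior: Beta(1+42, 1+23) = Beta(43, 24).
Mode = (43−1)/(43+24−2) = 42/65 = 0.646.
Mean = 43/(43+24) = 43/67 = 0.642.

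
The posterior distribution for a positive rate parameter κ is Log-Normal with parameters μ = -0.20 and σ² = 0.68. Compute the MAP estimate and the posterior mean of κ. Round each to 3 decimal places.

Mode = exp(μ − σ²) = exp(-0.88) = 0.415.
Mean = exp(μ + σ²/2) = exp(0.140) = 1.150.

MAP estimate = 0.415, posterior mean = 1.150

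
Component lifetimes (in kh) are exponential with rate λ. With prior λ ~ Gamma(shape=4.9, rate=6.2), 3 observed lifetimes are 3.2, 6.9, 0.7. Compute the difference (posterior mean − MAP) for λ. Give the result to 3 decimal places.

0.059

Σ times = 10.8. Posterior: Gamma(shape = 4.9+3 = 7.9, rate = 6.2+10.8 = 17.0).
Mode = (α−1)/β = 6.9/17.0 = 0.406.
Mean = α/β = 7.9/17.0 = 0.465.
Difference = 0.465 − 0.406 = 0.059.
Mean > mode: the posterior has a right tail.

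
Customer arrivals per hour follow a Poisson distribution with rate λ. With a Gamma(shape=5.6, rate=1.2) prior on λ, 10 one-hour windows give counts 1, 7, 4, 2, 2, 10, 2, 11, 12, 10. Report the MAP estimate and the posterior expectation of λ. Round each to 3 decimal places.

MAP: 5.857. Posterior mean: 5.946.

Σ counts = 61. Posterior: Gamma(shape = 5.6+61 = 66.6, rate = 1.2+10 = 11.2).
Mode = (α−1)/β = 65.6/11.2 = 5.857.
Mean = α/β = 66.6/11.2 = 5.946.
The posterior is right-skewed, so the mean exceeds the mode.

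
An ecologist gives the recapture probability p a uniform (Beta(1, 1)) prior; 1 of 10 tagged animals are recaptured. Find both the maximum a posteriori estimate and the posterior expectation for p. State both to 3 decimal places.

MAP = 0.100; posterior mean = 0.167

Posterior: Beta(1+1, 1+9) = Beta(2, 10).
Mode = (2−1)/(2+10−2) = 1/10 = 0.100.
With a flat prior the MAP equals the MLE, 1/10.
Mean = 2/(2+10) = 2/12 = 0.167.
Right-skewed posterior ⇒ mode < mean.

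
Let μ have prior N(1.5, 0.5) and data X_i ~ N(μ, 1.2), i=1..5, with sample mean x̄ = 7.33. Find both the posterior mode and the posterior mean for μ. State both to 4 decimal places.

Posterior for μ is Normal. Precision-weighted mean: (1/0.5·1.5 + 5/1.2·7.33) / (1/0.5 + 5/1.2) = 5.4392.
A Normal posterior is symmetric, so mode = mean.

MAP: 5.4392. Posterior mean: 5.4392.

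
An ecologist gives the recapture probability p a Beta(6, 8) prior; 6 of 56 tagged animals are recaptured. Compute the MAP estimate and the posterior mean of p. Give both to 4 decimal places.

Posterior: Beta(6+6, 8+50) = Beta(12, 58).
Mode = (12−1)/(12+58−2) = 11/68 = 0.1618.
Mean = 12/(12+58) = 12/70 = 0.1714.
The posterior is right-skewed, so the mean exceeds the mode.

MAP = 0.1618; posterior mean = 0.1714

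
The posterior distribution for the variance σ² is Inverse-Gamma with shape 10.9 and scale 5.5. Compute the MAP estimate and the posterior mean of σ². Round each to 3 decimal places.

Mode = β/(α+1) = 5.5/11.9 = 0.462.
Mean = β/(α−1) = 5.5/9.9 = 0.556.
The posterior is right-skewed, so the mean exceeds the mode.

MAP: 0.462. Posterior mean: 0.556.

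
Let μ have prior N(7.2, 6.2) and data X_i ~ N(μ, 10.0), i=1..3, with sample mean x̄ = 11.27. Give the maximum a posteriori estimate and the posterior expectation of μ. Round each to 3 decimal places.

MAP: 9.847. Posterior mean: 9.847.

Posterior for μ is Normal. Precision-weighted mean: (1/6.2·7.2 + 3/10.0·11.27) / (1/6.2 + 3/10.0) = 9.847.
A Normal posterior is symmetric, so mode = mean.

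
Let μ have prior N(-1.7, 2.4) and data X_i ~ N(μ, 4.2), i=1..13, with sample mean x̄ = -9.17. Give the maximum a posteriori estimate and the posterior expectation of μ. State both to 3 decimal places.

Posterior for μ is Normal. Precision-weighted mean: (1/2.4·-1.7 + 13/4.2·-9.17) / (1/2.4 + 13/4.2) = -8.284.
A Normal posterior is symmetric, so mode = mean.

maximum a posteriori estimate = -8.284, posterior expectation = -8.284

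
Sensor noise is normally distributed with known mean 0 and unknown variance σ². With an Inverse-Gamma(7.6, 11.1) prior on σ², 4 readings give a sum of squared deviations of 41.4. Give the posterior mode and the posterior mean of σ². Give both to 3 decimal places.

σ²_MAP = 3.000, E[σ²|data] = 3.698

Posterior: Inverse-Gamma(shape = 7.6+4/2 = 9.6, scale = 11.1+41.4/2 = 31.8).
Mode = β/(α+1) = 31.8/10.6 = 3.000.
Mean = β/(α−1) = 31.8/8.6 = 3.698.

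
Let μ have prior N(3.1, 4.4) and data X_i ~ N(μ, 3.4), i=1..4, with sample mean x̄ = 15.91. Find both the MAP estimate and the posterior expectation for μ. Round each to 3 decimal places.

Posterior for μ is Normal. Precision-weighted mean: (1/4.4·3.1 + 4/3.4·15.91) / (1/4.4 + 4/3.4) = 13.836.
A Normal posterior is symmetric, so mode = mean.

MAP estimate = 13.836, posterior expectation = 13.836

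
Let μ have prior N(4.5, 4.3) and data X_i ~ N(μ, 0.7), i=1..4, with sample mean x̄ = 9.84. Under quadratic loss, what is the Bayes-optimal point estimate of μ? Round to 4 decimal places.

Posterior for μ is Normal. Precision-weighted mean: (1/4.3·4.5 + 4/0.7·9.84) / (1/4.3 + 4/0.7) = 9.6312.
A Normal posterior is symmetric, so mode = mean.
Quadratic loss ⇒ the optimal estimator is the posterior mean.

9.6312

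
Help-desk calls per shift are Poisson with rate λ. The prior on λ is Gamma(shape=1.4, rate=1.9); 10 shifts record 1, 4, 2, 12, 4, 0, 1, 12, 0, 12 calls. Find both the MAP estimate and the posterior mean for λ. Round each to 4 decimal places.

MAP = 4.0672, posterior mean = 4.1513

Σ counts = 48. Posterior: Gamma(shape = 1.4+48 = 49.4, rate = 1.9+10 = 11.9).
Mode = (α−1)/β = 48.4/11.9 = 4.0672.
Mean = α/β = 49.4/11.9 = 4.1513.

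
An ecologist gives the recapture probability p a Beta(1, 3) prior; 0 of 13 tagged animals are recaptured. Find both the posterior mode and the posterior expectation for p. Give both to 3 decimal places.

Posterior: Beta(1+0, 3+13) = Beta(1, 16).
Since α = 1 ≤ 1 and β > 1, the Beta density is monotone decreasing on [0,1]; the mode is at 0.
Mean = 1/(1+16) = 0.059.

p_MAP = 0.000, E[p|data] = 0.059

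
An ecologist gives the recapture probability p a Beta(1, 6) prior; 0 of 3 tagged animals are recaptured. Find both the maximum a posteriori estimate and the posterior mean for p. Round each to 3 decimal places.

MAP = 0.000, posterior mean = 0.100

Posterior: Beta(1+0, 6+3) = Beta(1, 9).
Since α = 1 ≤ 1 and β > 1, the Beta density is monotone decreasing on [0,1]; the mode is at 0.
Mean = 1/(1+9) = 0.100.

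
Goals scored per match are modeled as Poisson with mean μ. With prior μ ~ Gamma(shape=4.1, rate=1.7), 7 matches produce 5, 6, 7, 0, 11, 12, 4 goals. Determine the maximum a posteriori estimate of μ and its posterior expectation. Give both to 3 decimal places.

MAP = 5.529; posterior mean = 5.644

Σ counts = 45. Posterior: Gamma(shape = 4.1+45 = 49.1, rate = 1.7+7 = 8.7).
Mode = (α−1)/β = 48.1/8.7 = 5.529.
Mean = α/β = 49.1/8.7 = 5.644.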